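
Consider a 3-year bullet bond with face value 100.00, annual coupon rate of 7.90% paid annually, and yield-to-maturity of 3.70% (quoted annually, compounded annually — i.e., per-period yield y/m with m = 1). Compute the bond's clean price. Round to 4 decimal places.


Coupon per period c = face * coupon_rate / m = 7.900000
Periods per year m = 1; per-period yield y/m = 0.037000
Number of cashflows N = 3
Cashflows (t years, CF_t, discount factor 1/(1+y/m)^(m*t), PV):
  t = 1.0000: CF_t = 7.900000, DF = 0.964320, PV = 7.618129
  t = 2.0000: CF_t = 7.900000, DF = 0.929913, PV = 7.346316
  t = 3.0000: CF_t = 107.900000, DF = 0.896734, PV = 96.757620
Price P = sum_t PV_t = 111.722064

Answer: Price = 111.7221


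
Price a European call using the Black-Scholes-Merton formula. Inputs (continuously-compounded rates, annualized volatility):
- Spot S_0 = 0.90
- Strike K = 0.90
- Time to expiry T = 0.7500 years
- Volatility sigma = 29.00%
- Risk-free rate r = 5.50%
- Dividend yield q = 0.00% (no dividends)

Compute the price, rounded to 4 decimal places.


d1 = (ln(S/K) + (r - q + 0.5*sigma^2) * T) / (sigma * sqrt(T)) = 0.28981988
d2 = d1 - sigma * sqrt(T) = 0.03867251
exp(-rT) = 0.95958920; exp(-qT) = 1.00000000
C = S_0 * exp(-qT) * N(d1) - K * exp(-rT) * N(d2)
N(d1) = 0.61402298; N(d2) = 0.51542426
C = 0.9000 * 1.00000000 * 0.61402298 - 0.9000 * 0.95958920 * 0.51542426 = 0.1075

Answer: Price = 0.1075


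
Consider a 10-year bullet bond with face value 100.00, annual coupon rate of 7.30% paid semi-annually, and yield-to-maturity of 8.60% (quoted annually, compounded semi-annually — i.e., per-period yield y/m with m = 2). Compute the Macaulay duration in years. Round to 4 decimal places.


Answer: Macaulay duration = 7.1234 years

Derivation:
Coupon per period c = face * coupon_rate / m = 3.650000
Periods per year m = 2; per-period yield y/m = 0.043000
Number of cashflows N = 20
Cashflows (t years, CF_t, discount factor 1/(1+y/m)^(m*t), PV):
  t = 0.5000: CF_t = 3.650000, DF = 0.958773, PV = 3.499521
  t = 1.0000: CF_t = 3.650000, DF = 0.919245, PV = 3.355245
  t = 1.5000: CF_t = 3.650000, DF = 0.881347, PV = 3.216918
  t = 2.0000: CF_t = 3.650000, DF = 0.845012, PV = 3.084293
  t = 2.5000: CF_t = 3.650000, DF = 0.810174, PV = 2.957136
  t = 3.0000: CF_t = 3.650000, DF = 0.776773, PV = 2.835222
  t = 3.5000: CF_t = 3.650000, DF = 0.744749, PV = 2.718333
  t = 4.0000: CF_t = 3.650000, DF = 0.714045, PV = 2.606264
  t = 4.5000: CF_t = 3.650000, DF = 0.684607, PV = 2.498815
  t = 5.0000: CF_t = 3.650000, DF = 0.656382, PV = 2.395796
  t = 5.5000: CF_t = 3.650000, DF = 0.629322, PV = 2.297024
  t = 6.0000: CF_t = 3.650000, DF = 0.603376, PV = 2.202324
  t = 6.5000: CF_t = 3.650000, DF = 0.578501, PV = 2.111528
  t = 7.0000: CF_t = 3.650000, DF = 0.554651, PV = 2.024476
  t = 7.5000: CF_t = 3.650000, DF = 0.531784, PV = 1.941012
  t = 8.0000: CF_t = 3.650000, DF = 0.509860, PV = 1.860990
  t = 8.5000: CF_t = 3.650000, DF = 0.488840, PV = 1.784266
  t = 9.0000: CF_t = 3.650000, DF = 0.468687, PV = 1.710706
  t = 9.5000: CF_t = 3.650000, DF = 0.449364, PV = 1.640178
  t = 10.0000: CF_t = 103.650000, DF = 0.430838, PV = 44.656341
Price P = sum_t PV_t = 91.396386
Macaulay numerator sum_t t * PV_t:
  t * PV_t at t = 0.5000: 1.749760
  t * PV_t at t = 1.0000: 3.355245
  t * PV_t at t = 1.5000: 4.825376
  t * PV_t at t = 2.0000: 6.168586
  t * PV_t at t = 2.5000: 7.392840
  t * PV_t at t = 3.0000: 8.505665
  t * PV_t at t = 3.5000: 9.514167
  t * PV_t at t = 4.0000: 10.425056
  t * PV_t at t = 4.5000: 11.244667
  t * PV_t at t = 5.0000: 11.978978
  t * PV_t at t = 5.5000: 12.633630
  t * PV_t at t = 6.0000: 13.213943
  t * PV_t at t = 6.5000: 13.724932
  t * PV_t at t = 7.0000: 14.171329
  t * PV_t at t = 7.5000: 14.557591
  t * PV_t at t = 8.0000: 14.887916
  t * PV_t at t = 8.5000: 15.166262
  t * PV_t at t = 9.0000: 15.396352
  t * PV_t at t = 9.5000: 15.581692
  t * PV_t at t = 10.0000: 446.563412
Macaulay duration D = (sum_t t * PV_t) / P = 651.057400 / 91.396386 = 7.123448


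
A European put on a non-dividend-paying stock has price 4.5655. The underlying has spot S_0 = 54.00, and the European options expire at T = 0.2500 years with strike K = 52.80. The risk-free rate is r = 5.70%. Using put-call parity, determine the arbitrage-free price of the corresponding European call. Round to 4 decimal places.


Answer: Call price = 6.5126

Derivation:
Put-call parity: C - P = S_0 * exp(-qT) - K * exp(-rT).
S_0 * exp(-qT) = 54.0000 * 1.00000000 = 54.00000000
K * exp(-rT) = 52.8000 * 0.98585105 = 52.05293548
C = P + S*exp(-qT) - K*exp(-rT)
C = 4.5655 + 54.00000000 - 52.05293548 = 6.5126


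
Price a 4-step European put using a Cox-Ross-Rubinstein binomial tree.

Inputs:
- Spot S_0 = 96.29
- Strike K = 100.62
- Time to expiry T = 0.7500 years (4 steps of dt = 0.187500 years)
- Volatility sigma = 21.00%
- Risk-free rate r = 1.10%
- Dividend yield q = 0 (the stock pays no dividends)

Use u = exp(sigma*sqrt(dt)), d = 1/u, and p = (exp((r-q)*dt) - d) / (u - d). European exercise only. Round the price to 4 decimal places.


dt = T/N = 0.187500
u = exp(sigma*sqrt(dt)) = 1.095195; d = 1/u = 0.913079
p = (exp((r-q)*dt) - d) / (u - d) = 0.488619
Discount per step: exp(-r*dt) = 0.997940
Stock lattice S(k, i) with i counting down-moves:
  k=0: S(0,0) = 96.2900
  k=1: S(1,0) = 105.4564; S(1,1) = 87.9204
  k=2: S(2,0) = 115.4953; S(2,1) = 96.2900; S(2,2) = 80.2783
  k=3: S(3,0) = 126.4899; S(3,1) = 105.4564; S(3,2) = 87.9204; S(3,3) = 73.3004
  k=4: S(4,0) = 138.5311; S(4,1) = 115.4953; S(4,2) = 96.2900; S(4,3) = 80.2783; S(4,4) = 66.9291
Terminal payoffs V(N, i) = max(K - S_T, 0):
  V(4,0) = 0.000000; V(4,1) = 0.000000; V(4,2) = 4.330000; V(4,3) = 20.341717; V(4,4) = 33.690903
Backward induction: V(k, i) = exp(-r*dt) * [p * V(k+1, i) + (1-p) * V(k+1, i+1)].
  V(3,0) = exp(-r*dt) * [p*0.000000 + (1-p)*0.000000] = 0.000000
  V(3,1) = exp(-r*dt) * [p*0.000000 + (1-p)*4.330000] = 2.209716
  V(3,2) = exp(-r*dt) * [p*4.330000 + (1-p)*20.341717] = 12.492290
  V(3,3) = exp(-r*dt) * [p*20.341717 + (1-p)*33.690903] = 27.112256
  V(2,0) = exp(-r*dt) * [p*0.000000 + (1-p)*2.209716] = 1.127678
  V(2,1) = exp(-r*dt) * [p*2.209716 + (1-p)*12.492290] = 7.452638
  V(2,2) = exp(-r*dt) * [p*12.492290 + (1-p)*27.112256] = 19.927514
  V(1,0) = exp(-r*dt) * [p*1.127678 + (1-p)*7.452638] = 4.353152
  V(1,1) = exp(-r*dt) * [p*7.452638 + (1-p)*19.927514] = 13.803549
  V(0,0) = exp(-r*dt) * [p*4.353152 + (1-p)*13.803549] = 9.166976

Answer: Price = V(0,0) = 9.1670


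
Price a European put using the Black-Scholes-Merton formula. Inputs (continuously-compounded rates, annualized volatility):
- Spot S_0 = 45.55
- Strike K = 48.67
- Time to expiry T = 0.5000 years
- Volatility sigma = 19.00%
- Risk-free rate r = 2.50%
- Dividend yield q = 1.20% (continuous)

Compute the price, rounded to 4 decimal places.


Answer: Price = 4.1363

Derivation:
d1 = (ln(S/K) + (r - q + 0.5*sigma^2) * T) / (sigma * sqrt(T)) = -0.37757418
d2 = d1 - sigma * sqrt(T) = -0.51192447
exp(-rT) = 0.98757780; exp(-qT) = 0.99401796
P = K * exp(-rT) * N(-d2) - S_0 * exp(-qT) * N(-d1)
N(-d1) = 0.64712653; N(-d2) = 0.69564806
P = 48.6700 * 0.98757780 * 0.69564806 - 45.5500 * 0.99401796 * 0.64712653 = 4.1363


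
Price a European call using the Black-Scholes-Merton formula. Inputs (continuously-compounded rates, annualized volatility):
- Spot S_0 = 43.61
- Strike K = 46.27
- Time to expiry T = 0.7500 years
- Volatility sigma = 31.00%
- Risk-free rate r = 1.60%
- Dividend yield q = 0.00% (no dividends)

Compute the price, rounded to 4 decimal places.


Answer: Price = 3.7884

Derivation:
d1 = (ln(S/K) + (r - q + 0.5*sigma^2) * T) / (sigma * sqrt(T)) = -0.04160580
d2 = d1 - sigma * sqrt(T) = -0.31007368
exp(-rT) = 0.98807171; exp(-qT) = 1.00000000
C = S_0 * exp(-qT) * N(d1) - K * exp(-rT) * N(d2)
N(d1) = 0.48340647; N(d2) = 0.37825246
C = 43.6100 * 1.00000000 * 0.48340647 - 46.2700 * 0.98807171 * 0.37825246 = 3.7884


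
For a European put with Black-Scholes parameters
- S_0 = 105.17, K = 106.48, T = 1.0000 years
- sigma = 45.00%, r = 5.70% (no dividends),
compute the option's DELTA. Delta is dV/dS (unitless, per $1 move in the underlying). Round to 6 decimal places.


Answer: Delta = -0.372909

Derivation:
d1 = 0.3241575877; d2 = -0.1258424123
phi(d1) = 0.3785233171; exp(-qT) = 1.0000000000; exp(-rT) = 0.9445940694
N(-d1) = 0.3729093650
Delta = -exp(-qT) * N(-d1) = -1.0000000000 * 0.3729093650 = -0.372909


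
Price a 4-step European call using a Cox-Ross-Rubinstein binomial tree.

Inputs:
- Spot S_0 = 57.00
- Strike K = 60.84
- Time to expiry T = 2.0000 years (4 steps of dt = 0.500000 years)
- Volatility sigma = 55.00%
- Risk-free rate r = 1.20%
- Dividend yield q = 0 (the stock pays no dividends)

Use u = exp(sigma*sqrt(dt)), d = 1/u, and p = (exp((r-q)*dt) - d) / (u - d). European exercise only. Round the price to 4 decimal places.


dt = T/N = 0.500000
u = exp(sigma*sqrt(dt)) = 1.475370; d = 1/u = 0.677796
p = (exp((r-q)*dt) - d) / (u - d) = 0.411525
Discount per step: exp(-r*dt) = 0.994018
Stock lattice S(k, i) with i counting down-moves:
  k=0: S(0,0) = 57.0000
  k=1: S(1,0) = 84.0961; S(1,1) = 38.6344
  k=2: S(2,0) = 124.0728; S(2,1) = 57.0000; S(2,2) = 26.1862
  k=3: S(3,0) = 183.0533; S(3,1) = 84.0961; S(3,2) = 38.6344; S(3,3) = 17.7489
  k=4: S(4,0) = 270.0714; S(4,1) = 124.0728; S(4,2) = 57.0000; S(4,3) = 26.1862; S(4,4) = 12.0302
Terminal payoffs V(N, i) = max(S_T - K, 0):
  V(4,0) = 209.231351; V(4,1) = 63.232829; V(4,2) = 0.000000; V(4,3) = 0.000000; V(4,4) = 0.000000
Backward induction: V(k, i) = exp(-r*dt) * [p * V(k+1, i) + (1-p) * V(k+1, i+1)].
  V(3,0) = exp(-r*dt) * [p*209.231351 + (1-p)*63.232829] = 122.577263
  V(3,1) = exp(-r*dt) * [p*63.232829 + (1-p)*0.000000] = 25.866255
  V(3,2) = exp(-r*dt) * [p*0.000000 + (1-p)*0.000000] = 0.000000
  V(3,3) = exp(-r*dt) * [p*0.000000 + (1-p)*0.000000] = 0.000000
  V(2,0) = exp(-r*dt) * [p*122.577263 + (1-p)*25.866255] = 65.272485
  V(2,1) = exp(-r*dt) * [p*25.866255 + (1-p)*0.000000] = 10.580946
  V(2,2) = exp(-r*dt) * [p*0.000000 + (1-p)*0.000000] = 0.000000
  V(1,0) = exp(-r*dt) * [p*65.272485 + (1-p)*10.580946] = 32.889974
  V(1,1) = exp(-r*dt) * [p*10.580946 + (1-p)*0.000000] = 4.328281
  V(0,0) = exp(-r*dt) * [p*32.889974 + (1-p)*4.328281] = 15.985941

Answer: Price = V(0,0) = 15.9859


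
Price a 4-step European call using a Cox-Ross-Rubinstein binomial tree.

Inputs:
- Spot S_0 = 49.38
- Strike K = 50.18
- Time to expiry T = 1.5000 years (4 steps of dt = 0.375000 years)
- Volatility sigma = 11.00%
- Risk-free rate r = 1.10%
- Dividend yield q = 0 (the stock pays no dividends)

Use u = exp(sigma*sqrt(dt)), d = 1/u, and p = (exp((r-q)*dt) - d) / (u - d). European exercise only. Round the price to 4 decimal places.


Answer: Price = V(0,0) = 2.6325

Derivation:
dt = T/N = 0.375000
u = exp(sigma*sqrt(dt)) = 1.069682; d = 1/u = 0.934858
p = (exp((r-q)*dt) - d) / (u - d) = 0.513825
Discount per step: exp(-r*dt) = 0.995883
Stock lattice S(k, i) with i counting down-moves:
  k=0: S(0,0) = 49.3800
  k=1: S(1,0) = 52.8209; S(1,1) = 46.1633
  k=2: S(2,0) = 56.5015; S(2,1) = 49.3800; S(2,2) = 43.1561
  k=3: S(3,0) = 60.4386; S(3,1) = 52.8209; S(3,2) = 46.1633; S(3,3) = 40.3448
  k=4: S(4,0) = 64.6501; S(4,1) = 56.5015; S(4,2) = 49.3800; S(4,3) = 43.1561; S(4,4) = 37.7166
Terminal payoffs V(N, i) = max(S_T - K, 0):
  V(4,0) = 14.470081; V(4,1) = 6.321513; V(4,2) = 0.000000; V(4,3) = 0.000000; V(4,4) = 0.000000
Backward induction: V(k, i) = exp(-r*dt) * [p * V(k+1, i) + (1-p) * V(k+1, i+1)].
  V(3,0) = exp(-r*dt) * [p*14.470081 + (1-p)*6.321513] = 10.465191
  V(3,1) = exp(-r*dt) * [p*6.321513 + (1-p)*0.000000] = 3.234779
  V(3,2) = exp(-r*dt) * [p*0.000000 + (1-p)*0.000000] = 0.000000
  V(3,3) = exp(-r*dt) * [p*0.000000 + (1-p)*0.000000] = 0.000000
  V(2,0) = exp(-r*dt) * [p*10.465191 + (1-p)*3.234779] = 6.921335
  V(2,1) = exp(-r*dt) * [p*3.234779 + (1-p)*0.000000] = 1.655268
  V(2,2) = exp(-r*dt) * [p*0.000000 + (1-p)*0.000000] = 0.000000
  V(1,0) = exp(-r*dt) * [p*6.921335 + (1-p)*1.655268] = 4.343151
  V(1,1) = exp(-r*dt) * [p*1.655268 + (1-p)*0.000000] = 0.847016
  V(0,0) = exp(-r*dt) * [p*4.343151 + (1-p)*0.847016] = 2.632535


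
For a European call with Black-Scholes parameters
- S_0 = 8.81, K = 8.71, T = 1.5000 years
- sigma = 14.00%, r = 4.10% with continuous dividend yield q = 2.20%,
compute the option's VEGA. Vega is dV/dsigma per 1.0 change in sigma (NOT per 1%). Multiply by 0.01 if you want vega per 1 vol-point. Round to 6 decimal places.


d1 = 0.3185249339; d2 = 0.1470606519
phi(d1) = 0.3792090663; exp(-qT) = 0.9675385596; exp(-rT) = 0.9403529457
Vega = S * exp(-qT) * phi(d1) * sqrt(T) = 8.8100 * 0.9675385596 * 0.3792090663 * 1.2247448714 = 3.958845

Answer: Vega = 3.958845


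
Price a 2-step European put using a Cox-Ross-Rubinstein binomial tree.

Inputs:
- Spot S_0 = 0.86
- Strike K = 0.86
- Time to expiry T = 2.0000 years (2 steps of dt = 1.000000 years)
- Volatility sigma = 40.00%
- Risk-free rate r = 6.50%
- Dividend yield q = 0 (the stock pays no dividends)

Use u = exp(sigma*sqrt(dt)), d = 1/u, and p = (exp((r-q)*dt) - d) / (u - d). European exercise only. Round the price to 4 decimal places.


Answer: Price = V(0,0) = 0.1111

Derivation:
dt = T/N = 1.000000
u = exp(sigma*sqrt(dt)) = 1.491825; d = 1/u = 0.670320
p = (exp((r-q)*dt) - d) / (u - d) = 0.483064
Discount per step: exp(-r*dt) = 0.937067
Stock lattice S(k, i) with i counting down-moves:
  k=0: S(0,0) = 0.8600
  k=1: S(1,0) = 1.2830; S(1,1) = 0.5765
  k=2: S(2,0) = 1.9140; S(2,1) = 0.8600; S(2,2) = 0.3864
Terminal payoffs V(N, i) = max(K - S_T, 0):
  V(2,0) = 0.000000; V(2,1) = 0.000000; V(2,2) = 0.473577
Backward induction: V(k, i) = exp(-r*dt) * [p * V(k+1, i) + (1-p) * V(k+1, i+1)].
  V(1,0) = exp(-r*dt) * [p*0.000000 + (1-p)*0.000000] = 0.000000
  V(1,1) = exp(-r*dt) * [p*0.000000 + (1-p)*0.473577] = 0.229403
  V(0,0) = exp(-r*dt) * [p*0.000000 + (1-p)*0.229403] = 0.111124


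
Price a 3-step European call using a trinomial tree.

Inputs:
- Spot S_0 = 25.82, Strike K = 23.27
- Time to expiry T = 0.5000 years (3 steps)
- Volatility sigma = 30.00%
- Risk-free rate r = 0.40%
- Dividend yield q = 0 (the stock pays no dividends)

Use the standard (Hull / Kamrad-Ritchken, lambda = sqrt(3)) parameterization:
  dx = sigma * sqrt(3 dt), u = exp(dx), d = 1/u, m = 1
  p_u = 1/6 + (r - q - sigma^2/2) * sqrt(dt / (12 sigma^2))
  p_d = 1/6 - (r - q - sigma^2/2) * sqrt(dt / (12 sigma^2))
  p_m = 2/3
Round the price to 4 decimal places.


dt = T/N = 0.166667; dx = sigma*sqrt(3*dt) = 0.212132
u = exp(dx) = 1.236311; d = 1/u = 0.808858
p_u = 0.150560, p_m = 0.666667, p_d = 0.182773
Discount per step: exp(-r*dt) = 0.999334
Stock lattice S(k, j) with j the centered position index:
  k=0: S(0,+0) = 25.8200
  k=1: S(1,-1) = 20.8847; S(1,+0) = 25.8200; S(1,+1) = 31.9216
  k=2: S(2,-2) = 16.8928; S(2,-1) = 20.8847; S(2,+0) = 25.8200; S(2,+1) = 31.9216; S(2,+2) = 39.4650
  k=3: S(3,-3) = 13.6638; S(3,-2) = 16.8928; S(3,-1) = 20.8847; S(3,+0) = 25.8200; S(3,+1) = 31.9216; S(3,+2) = 39.4650; S(3,+3) = 48.7910
Terminal payoffs V(N, j) = max(S_T - K, 0):
  V(3,-3) = 0.000000; V(3,-2) = 0.000000; V(3,-1) = 0.000000; V(3,+0) = 2.550000; V(3,+1) = 8.651553; V(3,+2) = 16.194970; V(3,+3) = 25.520981
Backward induction: V(k, j) = exp(-r*dt) * [p_u * V(k+1, j+1) + p_m * V(k+1, j) + p_d * V(k+1, j-1)]
  V(2,-2) = exp(-r*dt) * [p_u*0.000000 + p_m*0.000000 + p_d*0.000000] = 0.000000
  V(2,-1) = exp(-r*dt) * [p_u*2.550000 + p_m*0.000000 + p_d*0.000000] = 0.383673
  V(2,+0) = exp(-r*dt) * [p_u*8.651553 + p_m*2.550000 + p_d*0.000000] = 3.000580
  V(2,+1) = exp(-r*dt) * [p_u*16.194970 + p_m*8.651553 + p_d*2.550000] = 8.666314
  V(2,+2) = exp(-r*dt) * [p_u*25.520981 + p_m*16.194970 + p_d*8.651553] = 16.209555
  V(1,-1) = exp(-r*dt) * [p_u*3.000580 + p_m*0.383673 + p_d*0.000000] = 0.707079
  V(1,+0) = exp(-r*dt) * [p_u*8.666314 + p_m*3.000580 + p_d*0.383673] = 3.373065
  V(1,+1) = exp(-r*dt) * [p_u*16.209555 + p_m*8.666314 + p_d*3.000580] = 8.760641
  V(0,+0) = exp(-r*dt) * [p_u*8.760641 + p_m*3.373065 + p_d*0.707079] = 3.694486

Answer: Price = V(0,0) = 3.6945


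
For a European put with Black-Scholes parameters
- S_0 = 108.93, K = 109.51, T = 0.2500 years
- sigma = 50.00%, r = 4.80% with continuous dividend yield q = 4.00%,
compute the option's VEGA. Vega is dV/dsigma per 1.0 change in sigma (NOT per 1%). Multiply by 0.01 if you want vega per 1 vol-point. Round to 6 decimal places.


d1 = 0.1117584192; d2 = -0.1382415808
phi(d1) = 0.3964586601; exp(-qT) = 0.9900498337; exp(-rT) = 0.9880717129
Vega = S * exp(-qT) * phi(d1) * sqrt(T) = 108.9300 * 0.9900498337 * 0.3964586601 * 0.5000000000 = 21.378266

Answer: Vega = 21.378266


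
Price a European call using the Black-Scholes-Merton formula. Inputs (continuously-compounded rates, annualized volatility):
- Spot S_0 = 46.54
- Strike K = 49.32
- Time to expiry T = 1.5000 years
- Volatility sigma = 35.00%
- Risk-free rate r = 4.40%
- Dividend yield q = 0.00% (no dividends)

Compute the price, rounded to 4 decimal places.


Answer: Price = 8.0533

Derivation:
d1 = (ln(S/K) + (r - q + 0.5*sigma^2) * T) / (sigma * sqrt(T)) = 0.23295226
d2 = d1 - sigma * sqrt(T) = -0.19570845
exp(-rT) = 0.93613086; exp(-qT) = 1.00000000
C = S_0 * exp(-qT) * N(d1) - K * exp(-rT) * N(d2)
N(d1) = 0.59210076; N(d2) = 0.42241919
C = 46.5400 * 1.00000000 * 0.59210076 - 49.3200 * 0.93613086 * 0.42241919 = 8.0533


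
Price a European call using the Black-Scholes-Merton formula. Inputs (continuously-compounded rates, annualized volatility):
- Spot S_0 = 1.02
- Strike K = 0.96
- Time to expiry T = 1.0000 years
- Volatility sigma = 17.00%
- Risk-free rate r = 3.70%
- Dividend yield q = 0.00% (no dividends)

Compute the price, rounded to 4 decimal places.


d1 = (ln(S/K) + (r - q + 0.5*sigma^2) * T) / (sigma * sqrt(T)) = 0.65926248
d2 = d1 - sigma * sqrt(T) = 0.48926248
exp(-rT) = 0.96367614; exp(-qT) = 1.00000000
C = S_0 * exp(-qT) * N(d1) - K * exp(-rT) * N(d2)
N(d1) = 0.74513638; N(d2) = 0.68767206
C = 1.0200 * 1.00000000 * 0.74513638 - 0.9600 * 0.96367614 * 0.68767206 = 0.1239

Answer: Price = 0.1239


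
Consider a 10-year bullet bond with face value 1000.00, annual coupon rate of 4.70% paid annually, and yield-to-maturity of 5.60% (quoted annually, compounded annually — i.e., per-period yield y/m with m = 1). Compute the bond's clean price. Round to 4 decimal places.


Coupon per period c = face * coupon_rate / m = 47.000000
Periods per year m = 1; per-period yield y/m = 0.056000
Number of cashflows N = 10
Cashflows (t years, CF_t, discount factor 1/(1+y/m)^(m*t), PV):
  t = 1.0000: CF_t = 47.000000, DF = 0.946970, PV = 44.507576
  t = 2.0000: CF_t = 47.000000, DF = 0.896752, PV = 42.147326
  t = 3.0000: CF_t = 47.000000, DF = 0.849197, PV = 39.912240
  t = 4.0000: CF_t = 47.000000, DF = 0.804163, PV = 37.795682
  t = 5.0000: CF_t = 47.000000, DF = 0.761518, PV = 35.791365
  t = 6.0000: CF_t = 47.000000, DF = 0.721135, PV = 33.893338
  t = 7.0000: CF_t = 47.000000, DF = 0.682893, PV = 32.095964
  t = 8.0000: CF_t = 47.000000, DF = 0.646679, PV = 30.393906
  t = 9.0000: CF_t = 47.000000, DF = 0.612385, PV = 28.782108
  t = 10.0000: CF_t = 1047.000000, DF = 0.579910, PV = 607.166078
Price P = sum_t PV_t = 932.485583

Answer: Price = 932.4856


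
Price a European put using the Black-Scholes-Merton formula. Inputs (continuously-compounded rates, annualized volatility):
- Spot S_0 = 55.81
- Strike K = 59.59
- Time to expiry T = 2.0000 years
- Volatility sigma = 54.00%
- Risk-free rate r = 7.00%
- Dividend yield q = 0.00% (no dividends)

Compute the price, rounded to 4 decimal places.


Answer: Price = 14.0732

Derivation:
d1 = (ln(S/K) + (r - q + 0.5*sigma^2) * T) / (sigma * sqrt(T)) = 0.47934676
d2 = d1 - sigma * sqrt(T) = -0.28432857
exp(-rT) = 0.86935824; exp(-qT) = 1.00000000
P = K * exp(-rT) * N(-d2) - S_0 * exp(-qT) * N(-d1)
N(-d1) = 0.31584598; N(-d2) = 0.61192070
P = 59.5900 * 0.86935824 * 0.61192070 - 55.8100 * 1.00000000 * 0.31584598 = 14.0732


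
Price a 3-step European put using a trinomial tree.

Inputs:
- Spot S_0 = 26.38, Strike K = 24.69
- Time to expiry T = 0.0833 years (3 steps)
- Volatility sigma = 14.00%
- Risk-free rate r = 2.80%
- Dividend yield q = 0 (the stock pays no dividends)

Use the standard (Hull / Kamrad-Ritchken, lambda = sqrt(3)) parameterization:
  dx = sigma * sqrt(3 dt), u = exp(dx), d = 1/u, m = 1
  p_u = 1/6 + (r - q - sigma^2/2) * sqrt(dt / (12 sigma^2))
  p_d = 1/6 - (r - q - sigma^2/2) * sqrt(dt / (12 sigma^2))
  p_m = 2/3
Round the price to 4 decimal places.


Answer: Price = V(0,0) = 0.0238

Derivation:
dt = T/N = 0.027767; dx = sigma*sqrt(3*dt) = 0.040406
u = exp(dx) = 1.041234; d = 1/u = 0.960399
p_u = 0.172920, p_m = 0.666667, p_d = 0.160413
Discount per step: exp(-r*dt) = 0.999223
Stock lattice S(k, j) with j the centered position index:
  k=0: S(0,+0) = 26.3800
  k=1: S(1,-1) = 25.3353; S(1,+0) = 26.3800; S(1,+1) = 27.4677
  k=2: S(2,-2) = 24.3320; S(2,-1) = 25.3353; S(2,+0) = 26.3800; S(2,+1) = 27.4677; S(2,+2) = 28.6004
  k=3: S(3,-3) = 23.3685; S(3,-2) = 24.3320; S(3,-1) = 25.3353; S(3,+0) = 26.3800; S(3,+1) = 27.4677; S(3,+2) = 28.6004; S(3,+3) = 29.7797
Terminal payoffs V(N, j) = max(K - S_T, 0):
  V(3,-3) = 1.321550; V(3,-2) = 0.357978; V(3,-1) = 0.000000; V(3,+0) = 0.000000; V(3,+1) = 0.000000; V(3,+2) = 0.000000; V(3,+3) = 0.000000
Backward induction: V(k, j) = exp(-r*dt) * [p_u * V(k+1, j+1) + p_m * V(k+1, j) + p_d * V(k+1, j-1)]
  V(2,-2) = exp(-r*dt) * [p_u*0.000000 + p_m*0.357978 + p_d*1.321550] = 0.450296
  V(2,-1) = exp(-r*dt) * [p_u*0.000000 + p_m*0.000000 + p_d*0.357978] = 0.057380
  V(2,+0) = exp(-r*dt) * [p_u*0.000000 + p_m*0.000000 + p_d*0.000000] = 0.000000
  V(2,+1) = exp(-r*dt) * [p_u*0.000000 + p_m*0.000000 + p_d*0.000000] = 0.000000
  V(2,+2) = exp(-r*dt) * [p_u*0.000000 + p_m*0.000000 + p_d*0.000000] = 0.000000
  V(1,-1) = exp(-r*dt) * [p_u*0.000000 + p_m*0.057380 + p_d*0.450296] = 0.110401
  V(1,+0) = exp(-r*dt) * [p_u*0.000000 + p_m*0.000000 + p_d*0.057380] = 0.009197
  V(1,+1) = exp(-r*dt) * [p_u*0.000000 + p_m*0.000000 + p_d*0.000000] = 0.000000
  V(0,+0) = exp(-r*dt) * [p_u*0.000000 + p_m*0.009197 + p_d*0.110401] = 0.023823


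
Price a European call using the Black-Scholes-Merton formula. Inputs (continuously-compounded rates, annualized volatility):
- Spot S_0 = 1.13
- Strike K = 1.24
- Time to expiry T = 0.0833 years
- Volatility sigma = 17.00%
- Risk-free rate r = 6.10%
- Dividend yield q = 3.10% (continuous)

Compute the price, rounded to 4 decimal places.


Answer: Price = 0.0007

Derivation:
d1 = (ln(S/K) + (r - q + 0.5*sigma^2) * T) / (sigma * sqrt(T)) = -1.81781596
d2 = d1 - sigma * sqrt(T) = -1.86688092
exp(-rT) = 0.99493159; exp(-qT) = 0.99742103
C = S_0 * exp(-qT) * N(d1) - K * exp(-rT) * N(d2)
N(d1) = 0.03454613; N(d2) = 0.03095911
C = 1.1300 * 0.99742103 * 0.03454613 - 1.2400 * 0.99493159 * 0.03095911 = 0.0007


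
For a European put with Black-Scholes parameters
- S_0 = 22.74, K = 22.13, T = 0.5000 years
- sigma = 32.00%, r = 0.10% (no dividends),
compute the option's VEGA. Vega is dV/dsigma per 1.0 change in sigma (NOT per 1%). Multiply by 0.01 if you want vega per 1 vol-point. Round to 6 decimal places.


d1 = 0.2355166490; d2 = 0.0092424790
phi(d1) = 0.3880300169; exp(-qT) = 1.0000000000; exp(-rT) = 0.9995001250
Vega = S * exp(-qT) * phi(d1) * sqrt(T) = 22.7400 * 1.0000000000 * 0.3880300169 * 0.7071067812 = 6.239371

Answer: Vega = 6.239371


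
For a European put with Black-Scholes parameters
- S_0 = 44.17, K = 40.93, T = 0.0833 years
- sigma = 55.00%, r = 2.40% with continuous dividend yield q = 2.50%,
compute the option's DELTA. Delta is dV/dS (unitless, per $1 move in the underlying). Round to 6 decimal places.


d1 = 0.5587665508; d2 = 0.4000269843
phi(d1) = 0.3412811815; exp(-qT) = 0.9979196669; exp(-rT) = 0.9980027971
N(-d1) = 0.2881605267
Delta = -exp(-qT) * N(-d1) = -0.9979196669 * 0.2881605267 = -0.287561

Answer: Delta = -0.287561


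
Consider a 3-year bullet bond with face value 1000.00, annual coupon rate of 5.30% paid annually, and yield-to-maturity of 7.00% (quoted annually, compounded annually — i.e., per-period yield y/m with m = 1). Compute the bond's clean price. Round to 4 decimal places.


Coupon per period c = face * coupon_rate / m = 53.000000
Periods per year m = 1; per-period yield y/m = 0.070000
Number of cashflows N = 3
Cashflows (t years, CF_t, discount factor 1/(1+y/m)^(m*t), PV):
  t = 1.0000: CF_t = 53.000000, DF = 0.934579, PV = 49.532710
  t = 2.0000: CF_t = 53.000000, DF = 0.873439, PV = 46.292253
  t = 3.0000: CF_t = 1053.000000, DF = 0.816298, PV = 859.561664
Price P = sum_t PV_t = 955.386627

Answer: Price = 955.3866


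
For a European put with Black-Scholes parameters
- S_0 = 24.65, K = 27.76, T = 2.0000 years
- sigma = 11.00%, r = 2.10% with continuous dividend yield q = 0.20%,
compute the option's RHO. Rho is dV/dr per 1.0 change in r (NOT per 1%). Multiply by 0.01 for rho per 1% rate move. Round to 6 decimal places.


Answer: Rho = -38.588384

Derivation:
d1 = -0.4417439743; d2 = -0.5973074662
phi(d1) = 0.3618565550; exp(-qT) = 0.9960079893; exp(-rT) = 0.9588697806
N(-d2) = 0.7248489397
Rho = -K*T*exp(-rT)*N(-d2) = -27.7600 * 2.0000 * 0.9588697806 * 0.7248489397 = -38.588384


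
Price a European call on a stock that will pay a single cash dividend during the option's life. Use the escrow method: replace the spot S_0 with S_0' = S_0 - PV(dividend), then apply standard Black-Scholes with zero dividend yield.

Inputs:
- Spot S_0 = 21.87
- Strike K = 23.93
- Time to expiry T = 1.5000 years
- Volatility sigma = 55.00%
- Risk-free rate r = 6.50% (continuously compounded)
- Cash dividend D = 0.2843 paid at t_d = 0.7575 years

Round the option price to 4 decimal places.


PV(D) = D * exp(-r * t_d) = 0.2843 * 0.95195501 = 0.27064081
S_0' = S_0 - PV(D) = 21.8700 - 0.27064081 = 21.59935919
d1 = (ln(S_0'/K) + (r + sigma^2/2)*T) / (sigma*sqrt(T)) = 0.32942779
d2 = d1 - sigma*sqrt(T) = -0.34418189
exp(-rT) = 0.90710234
N(d1) = 0.62908382; N(d2) = 0.36535475
C = S_0' * N(d1) - K * exp(-rT) * N(d2) = 21.59935919 * 0.62908382 - 23.9300 * 0.90710234 * 0.36535475 = 5.6571

Answer: Price = 5.6571


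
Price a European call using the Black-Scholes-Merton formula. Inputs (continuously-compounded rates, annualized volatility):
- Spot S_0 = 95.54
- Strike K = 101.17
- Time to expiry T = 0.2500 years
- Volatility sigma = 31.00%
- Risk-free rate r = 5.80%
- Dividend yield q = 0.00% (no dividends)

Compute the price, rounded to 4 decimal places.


d1 = (ln(S/K) + (r - q + 0.5*sigma^2) * T) / (sigma * sqrt(T)) = -0.19835330
d2 = d1 - sigma * sqrt(T) = -0.35335330
exp(-rT) = 0.98560462; exp(-qT) = 1.00000000
C = S_0 * exp(-qT) * N(d1) - K * exp(-rT) * N(d2)
N(d1) = 0.42138432; N(d2) = 0.36191179
C = 95.5400 * 1.00000000 * 0.42138432 - 101.1700 * 0.98560462 * 0.36191179 = 4.1715

Answer: Price = 4.1715


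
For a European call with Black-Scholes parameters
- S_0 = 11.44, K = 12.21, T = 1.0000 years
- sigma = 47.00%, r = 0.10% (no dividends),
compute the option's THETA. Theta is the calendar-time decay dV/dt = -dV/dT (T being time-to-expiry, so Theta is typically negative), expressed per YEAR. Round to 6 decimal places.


Answer: Theta = -1.071655

Derivation:
d1 = 0.0985333996; d2 = -0.3714666004
phi(d1) = 0.3970103419; exp(-qT) = 1.0000000000; exp(-rT) = 0.9990004998
Theta = -S*exp(-qT)*phi(d1)*sigma/(2*sqrt(T)) - r*K*exp(-rT)*N(d2) + q*S*exp(-qT)*N(d1)
N(d1) = 0.5392456240; N(d2) = 0.3551450141; sqrt(T) = 1.0000000000
Term 1 = -11.4400 * 1.0000000000 * 0.3970103419 * 0.4700 / (2 * 1.0000000000) = -1.0673226032
Term 2 = -0.0010 * 12.2100 * 0.9990004998 * 0.3551450141 = -0.0043319865
Term 3 = 0 (no dividend yield, q = 0)
Theta = -1.0673226032 + (-0.0043319865) + (0.0000000000) = -1.071655


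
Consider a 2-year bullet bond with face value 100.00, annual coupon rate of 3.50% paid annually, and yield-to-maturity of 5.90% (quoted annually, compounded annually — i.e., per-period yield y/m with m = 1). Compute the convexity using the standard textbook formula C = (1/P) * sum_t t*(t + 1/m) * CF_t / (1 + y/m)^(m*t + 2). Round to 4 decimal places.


Coupon per period c = face * coupon_rate / m = 3.500000
Periods per year m = 1; per-period yield y/m = 0.059000
Number of cashflows N = 2
Cashflows (t years, CF_t, discount factor 1/(1+y/m)^(m*t), PV):
  t = 1.0000: CF_t = 3.500000, DF = 0.944287, PV = 3.305005
  t = 2.0000: CF_t = 103.500000, DF = 0.891678, PV = 92.288679
Price P = sum_t PV_t = 95.593684
Convexity numerator sum_t t*(t + 1/m) * CF_t / (1+y/m)^(m*t + 2):
  t = 1.0000: term = 5.894000
  t = 2.0000: term = 493.750740
Convexity = (1/P) * sum = 499.644741 / 95.593684 = 5.226755

Answer: Convexity = 5.2268


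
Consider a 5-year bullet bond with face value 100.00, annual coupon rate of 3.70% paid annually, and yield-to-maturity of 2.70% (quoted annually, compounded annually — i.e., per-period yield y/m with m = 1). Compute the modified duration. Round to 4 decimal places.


Answer: Modified duration = 4.5419

Derivation:
Coupon per period c = face * coupon_rate / m = 3.700000
Periods per year m = 1; per-period yield y/m = 0.027000
Number of cashflows N = 5
Cashflows (t years, CF_t, discount factor 1/(1+y/m)^(m*t), PV):
  t = 1.0000: CF_t = 3.700000, DF = 0.973710, PV = 3.602726
  t = 2.0000: CF_t = 3.700000, DF = 0.948111, PV = 3.508010
  t = 3.0000: CF_t = 3.700000, DF = 0.923185, PV = 3.415784
  t = 4.0000: CF_t = 3.700000, DF = 0.898914, PV = 3.325982
  t = 5.0000: CF_t = 103.700000, DF = 0.875282, PV = 90.766698
Price P = sum_t PV_t = 104.619201
First compute Macaulay numerator sum_t t * PV_t:
  t * PV_t at t = 1.0000: 3.602726
  t * PV_t at t = 2.0000: 7.016020
  t * PV_t at t = 3.0000: 10.247352
  t * PV_t at t = 4.0000: 13.303930
  t * PV_t at t = 5.0000: 453.833492
Macaulay duration D = 488.003520 / 104.619201 = 4.664569
Modified duration = D / (1 + y/m) = 4.664569 / (1 + 0.027000) = 4.541937


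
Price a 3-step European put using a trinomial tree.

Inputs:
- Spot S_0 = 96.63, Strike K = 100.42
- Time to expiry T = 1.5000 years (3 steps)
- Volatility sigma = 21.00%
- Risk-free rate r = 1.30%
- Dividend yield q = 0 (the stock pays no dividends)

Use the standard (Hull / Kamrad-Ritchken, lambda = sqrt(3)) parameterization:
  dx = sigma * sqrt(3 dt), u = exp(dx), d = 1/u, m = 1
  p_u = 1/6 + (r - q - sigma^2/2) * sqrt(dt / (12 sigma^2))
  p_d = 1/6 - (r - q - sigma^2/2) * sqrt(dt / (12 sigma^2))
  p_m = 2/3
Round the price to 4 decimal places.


Answer: Price = V(0,0) = 10.6488

Derivation:
dt = T/N = 0.500000; dx = sigma*sqrt(3*dt) = 0.257196
u = exp(dx) = 1.293299; d = 1/u = 0.773216
p_u = 0.157870, p_m = 0.666667, p_d = 0.175463
Discount per step: exp(-r*dt) = 0.993521
Stock lattice S(k, j) with j the centered position index:
  k=0: S(0,+0) = 96.6300
  k=1: S(1,-1) = 74.7159; S(1,+0) = 96.6300; S(1,+1) = 124.9715
  k=2: S(2,-2) = 57.7715; S(2,-1) = 74.7159; S(2,+0) = 96.6300; S(2,+1) = 124.9715; S(2,+2) = 161.6255
  k=3: S(3,-3) = 44.6699; S(3,-2) = 57.7715; S(3,-1) = 74.7159; S(3,+0) = 96.6300; S(3,+1) = 124.9715; S(3,+2) = 161.6255; S(3,+3) = 209.0302
Terminal payoffs V(N, j) = max(K - S_T, 0):
  V(3,-3) = 55.750096; V(3,-2) = 42.648452; V(3,-1) = 25.704107; V(3,+0) = 3.790000; V(3,+1) = 0.000000; V(3,+2) = 0.000000; V(3,+3) = 0.000000
Backward induction: V(k, j) = exp(-r*dt) * [p_u * V(k+1, j+1) + p_m * V(k+1, j) + p_d * V(k+1, j-1)]
  V(2,-2) = exp(-r*dt) * [p_u*25.704107 + p_m*42.648452 + p_d*55.750096] = 41.998431
  V(2,-1) = exp(-r*dt) * [p_u*3.790000 + p_m*25.704107 + p_d*42.648452] = 25.054259
  V(2,+0) = exp(-r*dt) * [p_u*0.000000 + p_m*3.790000 + p_d*25.704107] = 6.991207
  V(2,+1) = exp(-r*dt) * [p_u*0.000000 + p_m*0.000000 + p_d*3.790000] = 0.660698
  V(2,+2) = exp(-r*dt) * [p_u*0.000000 + p_m*0.000000 + p_d*0.000000] = 0.000000
  V(1,-1) = exp(-r*dt) * [p_u*6.991207 + p_m*25.054259 + p_d*41.998431] = 25.012618
  V(1,+0) = exp(-r*dt) * [p_u*0.660698 + p_m*6.991207 + p_d*25.054259] = 9.101861
  V(1,+1) = exp(-r*dt) * [p_u*0.000000 + p_m*0.660698 + p_d*6.991207] = 1.656365
  V(0,+0) = exp(-r*dt) * [p_u*1.656365 + p_m*9.101861 + p_d*25.012618] = 10.648755


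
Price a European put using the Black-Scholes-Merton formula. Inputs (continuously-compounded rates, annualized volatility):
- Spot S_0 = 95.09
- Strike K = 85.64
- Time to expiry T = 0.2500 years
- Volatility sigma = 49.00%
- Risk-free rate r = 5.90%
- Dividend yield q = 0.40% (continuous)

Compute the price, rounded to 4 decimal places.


d1 = (ln(S/K) + (r - q + 0.5*sigma^2) * T) / (sigma * sqrt(T)) = 0.60585244
d2 = d1 - sigma * sqrt(T) = 0.36085244
exp(-rT) = 0.98535825; exp(-qT) = 0.99900050
P = K * exp(-rT) * N(-d2) - S_0 * exp(-qT) * N(-d1)
N(-d1) = 0.27230637; N(-d2) = 0.35910488
P = 85.6400 * 0.98535825 * 0.35910488 - 95.0900 * 0.99900050 * 0.27230637 = 4.4357

Answer: Price = 4.4357


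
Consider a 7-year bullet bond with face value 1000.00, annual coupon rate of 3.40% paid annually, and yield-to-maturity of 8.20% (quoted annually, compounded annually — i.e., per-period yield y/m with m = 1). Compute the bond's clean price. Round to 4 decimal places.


Coupon per period c = face * coupon_rate / m = 34.000000
Periods per year m = 1; per-period yield y/m = 0.082000
Number of cashflows N = 7
Cashflows (t years, CF_t, discount factor 1/(1+y/m)^(m*t), PV):
  t = 1.0000: CF_t = 34.000000, DF = 0.924214, PV = 31.423290
  t = 2.0000: CF_t = 34.000000, DF = 0.854172, PV = 29.041858
  t = 3.0000: CF_t = 34.000000, DF = 0.789438, PV = 26.840904
  t = 4.0000: CF_t = 34.000000, DF = 0.729610, PV = 24.806750
  t = 5.0000: CF_t = 34.000000, DF = 0.674316, PV = 22.926756
  t = 6.0000: CF_t = 34.000000, DF = 0.623213, PV = 21.189239
  t = 7.0000: CF_t = 1034.000000, DF = 0.575982, PV = 595.565749
Price P = sum_t PV_t = 751.794546

Answer: Price = 751.7945


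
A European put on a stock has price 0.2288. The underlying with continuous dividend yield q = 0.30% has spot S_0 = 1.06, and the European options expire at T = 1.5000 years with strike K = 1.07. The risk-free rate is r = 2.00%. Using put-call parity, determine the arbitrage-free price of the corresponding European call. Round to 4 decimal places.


Put-call parity: C - P = S_0 * exp(-qT) - K * exp(-rT).
S_0 * exp(-qT) = 1.0600 * 0.99551011 = 1.05524072
K * exp(-rT) = 1.0700 * 0.97044553 = 1.03837672
C = P + S*exp(-qT) - K*exp(-rT)
C = 0.2288 + 1.05524072 - 1.03837672 = 0.2457

Answer: Call price = 0.2457


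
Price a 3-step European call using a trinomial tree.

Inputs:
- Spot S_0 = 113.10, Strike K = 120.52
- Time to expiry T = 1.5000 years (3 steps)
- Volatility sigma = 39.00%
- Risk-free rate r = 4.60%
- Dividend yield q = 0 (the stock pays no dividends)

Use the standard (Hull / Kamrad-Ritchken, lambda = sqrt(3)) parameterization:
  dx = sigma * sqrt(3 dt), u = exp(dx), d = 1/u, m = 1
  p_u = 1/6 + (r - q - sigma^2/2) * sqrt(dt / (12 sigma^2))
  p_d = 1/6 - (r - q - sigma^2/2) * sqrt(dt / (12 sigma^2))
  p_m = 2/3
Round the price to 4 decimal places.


dt = T/N = 0.500000; dx = sigma*sqrt(3*dt) = 0.477650
u = exp(dx) = 1.612282; d = 1/u = 0.620239
p_u = 0.150939, p_m = 0.666667, p_d = 0.182395
Discount per step: exp(-r*dt) = 0.977262
Stock lattice S(k, j) with j the centered position index:
  k=0: S(0,+0) = 113.1000
  k=1: S(1,-1) = 70.1490; S(1,+0) = 113.1000; S(1,+1) = 182.3491
  k=2: S(2,-2) = 43.5092; S(2,-1) = 70.1490; S(2,+0) = 113.1000; S(2,+1) = 182.3491; S(2,+2) = 293.9981
  k=3: S(3,-3) = 26.9861; S(3,-2) = 43.5092; S(3,-1) = 70.1490; S(3,+0) = 113.1000; S(3,+1) = 182.3491; S(3,+2) = 293.9981; S(3,+3) = 474.0078
Terminal payoffs V(N, j) = max(S_T - K, 0):
  V(3,-3) = 0.000000; V(3,-2) = 0.000000; V(3,-1) = 0.000000; V(3,+0) = 0.000000; V(3,+1) = 61.829082; V(3,+2) = 173.478123; V(3,+3) = 353.487850
Backward induction: V(k, j) = exp(-r*dt) * [p_u * V(k+1, j+1) + p_m * V(k+1, j) + p_d * V(k+1, j-1)]
  V(2,-2) = exp(-r*dt) * [p_u*0.000000 + p_m*0.000000 + p_d*0.000000] = 0.000000
  V(2,-1) = exp(-r*dt) * [p_u*0.000000 + p_m*0.000000 + p_d*0.000000] = 0.000000
  V(2,+0) = exp(-r*dt) * [p_u*61.829082 + p_m*0.000000 + p_d*0.000000] = 9.120202
  V(2,+1) = exp(-r*dt) * [p_u*173.478123 + p_m*61.829082 + p_d*0.000000] = 65.871342
  V(2,+2) = exp(-r*dt) * [p_u*353.487850 + p_m*173.478123 + p_d*61.829082] = 176.185135
  V(1,-1) = exp(-r*dt) * [p_u*9.120202 + p_m*0.000000 + p_d*0.000000] = 1.345291
  V(1,+0) = exp(-r*dt) * [p_u*65.871342 + p_m*9.120202 + p_d*0.000000] = 15.658350
  V(1,+1) = exp(-r*dt) * [p_u*176.185135 + p_m*65.871342 + p_d*9.120202] = 70.529863
  V(0,+0) = exp(-r*dt) * [p_u*70.529863 + p_m*15.658350 + p_d*1.345291] = 20.844965

Answer: Price = V(0,0) = 20.8450


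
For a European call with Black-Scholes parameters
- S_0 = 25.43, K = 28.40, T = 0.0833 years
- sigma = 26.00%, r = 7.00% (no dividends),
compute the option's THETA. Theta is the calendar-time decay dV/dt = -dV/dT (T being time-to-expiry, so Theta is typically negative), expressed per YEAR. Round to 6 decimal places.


d1 = -1.3567739469; d2 = -1.4318144693
phi(d1) = 0.1589196891; exp(-qT) = 1.0000000000; exp(-rT) = 0.9941859673
Theta = -S*exp(-qT)*phi(d1)*sigma/(2*sqrt(T)) - r*K*exp(-rT)*N(d2) + q*S*exp(-qT)*N(d1)
N(d1) = 0.0874265240; N(d2) = 0.0760984626; sqrt(T) = 0.2886173938
Term 1 = -25.4300 * 1.0000000000 * 0.1589196891 * 0.2600 / (2 * 0.2886173938) = -1.8203081709
Term 2 = -0.0700 * 28.4000 * 0.9941859673 * 0.0760984626 = -0.1504041750
Term 3 = 0 (no dividend yield, q = 0)
Theta = -1.8203081709 + (-0.1504041750) + (0.0000000000) = -1.970712

Answer: Theta = -1.970712


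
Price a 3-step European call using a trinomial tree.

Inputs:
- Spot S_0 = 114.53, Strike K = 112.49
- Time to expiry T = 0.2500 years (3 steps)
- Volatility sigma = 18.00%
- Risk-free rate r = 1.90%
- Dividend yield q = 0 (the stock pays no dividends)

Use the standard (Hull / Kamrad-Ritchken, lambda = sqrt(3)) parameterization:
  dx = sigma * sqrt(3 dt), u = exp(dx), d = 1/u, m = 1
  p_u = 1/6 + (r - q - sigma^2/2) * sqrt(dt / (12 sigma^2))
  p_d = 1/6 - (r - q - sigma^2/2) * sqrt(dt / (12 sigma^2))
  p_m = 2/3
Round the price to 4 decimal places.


Answer: Price = V(0,0) = 5.4246

Derivation:
dt = T/N = 0.083333; dx = sigma*sqrt(3*dt) = 0.090000
u = exp(dx) = 1.094174; d = 1/u = 0.913931
p_u = 0.167963, p_m = 0.666667, p_d = 0.165370
Discount per step: exp(-r*dt) = 0.998418
Stock lattice S(k, j) with j the centered position index:
  k=0: S(0,+0) = 114.5300
  k=1: S(1,-1) = 104.6725; S(1,+0) = 114.5300; S(1,+1) = 125.3158
  k=2: S(2,-2) = 95.6635; S(2,-1) = 104.6725; S(2,+0) = 114.5300; S(2,+1) = 125.3158; S(2,+2) = 137.1173
  k=3: S(3,-3) = 87.4299; S(3,-2) = 95.6635; S(3,-1) = 104.6725; S(3,+0) = 114.5300; S(3,+1) = 125.3158; S(3,+2) = 137.1173; S(3,+3) = 150.0302
Terminal payoffs V(N, j) = max(S_T - K, 0):
  V(3,-3) = 0.000000; V(3,-2) = 0.000000; V(3,-1) = 0.000000; V(3,+0) = 2.040000; V(3,+1) = 12.825781; V(3,+2) = 24.627305; V(3,+3) = 37.540229
Backward induction: V(k, j) = exp(-r*dt) * [p_u * V(k+1, j+1) + p_m * V(k+1, j) + p_d * V(k+1, j-1)]
  V(2,-2) = exp(-r*dt) * [p_u*0.000000 + p_m*0.000000 + p_d*0.000000] = 0.000000
  V(2,-1) = exp(-r*dt) * [p_u*2.040000 + p_m*0.000000 + p_d*0.000000] = 0.342102
  V(2,+0) = exp(-r*dt) * [p_u*12.825781 + p_m*2.040000 + p_d*0.000000] = 3.508696
  V(2,+1) = exp(-r*dt) * [p_u*24.627305 + p_m*12.825781 + p_d*2.040000] = 13.003746
  V(2,+2) = exp(-r*dt) * [p_u*37.540229 + p_m*24.627305 + p_d*12.825781] = 24.805269
  V(1,-1) = exp(-r*dt) * [p_u*3.508696 + p_m*0.342102 + p_d*0.000000] = 0.816106
  V(1,+0) = exp(-r*dt) * [p_u*13.003746 + p_m*3.508696 + p_d*0.342102] = 4.572606
  V(1,+1) = exp(-r*dt) * [p_u*24.805269 + p_m*13.003746 + p_d*3.508696] = 13.394540
  V(0,+0) = exp(-r*dt) * [p_u*13.394540 + p_m*4.572606 + p_d*0.816106] = 5.424555


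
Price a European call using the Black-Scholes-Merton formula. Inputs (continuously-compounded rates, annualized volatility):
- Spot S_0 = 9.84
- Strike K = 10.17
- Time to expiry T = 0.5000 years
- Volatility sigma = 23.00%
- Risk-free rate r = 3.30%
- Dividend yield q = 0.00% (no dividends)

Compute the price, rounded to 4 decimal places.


d1 = (ln(S/K) + (r - q + 0.5*sigma^2) * T) / (sigma * sqrt(T)) = -0.02005416
d2 = d1 - sigma * sqrt(T) = -0.18268872
exp(-rT) = 0.98363538; exp(-qT) = 1.00000000
C = S_0 * exp(-qT) * N(d1) - K * exp(-rT) * N(d2)
N(d1) = 0.49200009; N(d2) = 0.42752113
C = 9.8400 * 1.00000000 * 0.49200009 - 10.1700 * 0.98363538 * 0.42752113 = 0.5645

Answer: Price = 0.5645
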